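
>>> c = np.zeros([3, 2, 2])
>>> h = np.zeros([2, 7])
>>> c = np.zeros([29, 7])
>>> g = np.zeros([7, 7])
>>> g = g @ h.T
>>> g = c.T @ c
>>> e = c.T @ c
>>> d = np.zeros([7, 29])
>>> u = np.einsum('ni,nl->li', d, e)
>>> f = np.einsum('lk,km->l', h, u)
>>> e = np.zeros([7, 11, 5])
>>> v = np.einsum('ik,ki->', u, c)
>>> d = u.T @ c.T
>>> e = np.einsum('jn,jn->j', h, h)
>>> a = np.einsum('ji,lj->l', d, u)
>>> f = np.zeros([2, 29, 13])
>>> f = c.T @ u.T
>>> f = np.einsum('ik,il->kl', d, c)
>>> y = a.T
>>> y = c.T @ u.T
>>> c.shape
(29, 7)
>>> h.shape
(2, 7)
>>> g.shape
(7, 7)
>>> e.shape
(2,)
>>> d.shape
(29, 29)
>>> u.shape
(7, 29)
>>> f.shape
(29, 7)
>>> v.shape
()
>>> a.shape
(7,)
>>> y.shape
(7, 7)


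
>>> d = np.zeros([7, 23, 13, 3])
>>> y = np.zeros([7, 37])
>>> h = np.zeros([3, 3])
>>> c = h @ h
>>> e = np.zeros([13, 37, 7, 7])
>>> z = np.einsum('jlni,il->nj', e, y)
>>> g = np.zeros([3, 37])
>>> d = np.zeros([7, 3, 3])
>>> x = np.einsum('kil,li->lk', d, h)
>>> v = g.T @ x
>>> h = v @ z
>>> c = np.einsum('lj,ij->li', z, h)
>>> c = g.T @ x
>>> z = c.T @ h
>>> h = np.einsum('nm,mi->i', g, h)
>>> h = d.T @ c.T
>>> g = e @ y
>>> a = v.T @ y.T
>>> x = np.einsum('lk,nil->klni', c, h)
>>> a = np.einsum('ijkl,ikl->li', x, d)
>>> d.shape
(7, 3, 3)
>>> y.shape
(7, 37)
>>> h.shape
(3, 3, 37)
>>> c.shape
(37, 7)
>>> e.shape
(13, 37, 7, 7)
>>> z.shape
(7, 13)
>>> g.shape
(13, 37, 7, 37)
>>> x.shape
(7, 37, 3, 3)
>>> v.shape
(37, 7)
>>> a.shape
(3, 7)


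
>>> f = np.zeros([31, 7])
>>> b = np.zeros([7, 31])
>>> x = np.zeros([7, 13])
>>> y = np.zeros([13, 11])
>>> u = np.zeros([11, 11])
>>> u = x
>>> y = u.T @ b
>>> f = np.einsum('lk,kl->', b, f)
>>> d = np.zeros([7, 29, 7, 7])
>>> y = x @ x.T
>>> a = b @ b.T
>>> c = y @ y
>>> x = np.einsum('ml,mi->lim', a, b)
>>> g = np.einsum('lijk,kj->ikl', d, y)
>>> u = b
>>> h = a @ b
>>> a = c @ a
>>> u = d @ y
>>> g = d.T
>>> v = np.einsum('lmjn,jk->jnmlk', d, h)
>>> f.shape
()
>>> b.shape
(7, 31)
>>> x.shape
(7, 31, 7)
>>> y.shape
(7, 7)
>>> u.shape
(7, 29, 7, 7)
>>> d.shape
(7, 29, 7, 7)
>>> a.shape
(7, 7)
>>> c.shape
(7, 7)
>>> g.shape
(7, 7, 29, 7)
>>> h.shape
(7, 31)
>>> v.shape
(7, 7, 29, 7, 31)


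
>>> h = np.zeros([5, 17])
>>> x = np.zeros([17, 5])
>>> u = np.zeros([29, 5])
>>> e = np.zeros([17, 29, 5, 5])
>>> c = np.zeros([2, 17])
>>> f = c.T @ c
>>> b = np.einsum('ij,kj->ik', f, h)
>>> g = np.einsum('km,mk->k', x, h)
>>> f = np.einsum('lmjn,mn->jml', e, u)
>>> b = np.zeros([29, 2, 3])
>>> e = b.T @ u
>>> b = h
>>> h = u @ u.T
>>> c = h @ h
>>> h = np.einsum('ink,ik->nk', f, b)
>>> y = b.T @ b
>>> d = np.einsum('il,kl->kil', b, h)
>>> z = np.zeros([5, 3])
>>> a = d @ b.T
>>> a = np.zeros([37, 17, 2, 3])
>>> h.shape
(29, 17)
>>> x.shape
(17, 5)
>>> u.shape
(29, 5)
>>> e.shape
(3, 2, 5)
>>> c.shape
(29, 29)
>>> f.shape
(5, 29, 17)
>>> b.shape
(5, 17)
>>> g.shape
(17,)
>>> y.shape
(17, 17)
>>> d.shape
(29, 5, 17)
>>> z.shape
(5, 3)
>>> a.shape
(37, 17, 2, 3)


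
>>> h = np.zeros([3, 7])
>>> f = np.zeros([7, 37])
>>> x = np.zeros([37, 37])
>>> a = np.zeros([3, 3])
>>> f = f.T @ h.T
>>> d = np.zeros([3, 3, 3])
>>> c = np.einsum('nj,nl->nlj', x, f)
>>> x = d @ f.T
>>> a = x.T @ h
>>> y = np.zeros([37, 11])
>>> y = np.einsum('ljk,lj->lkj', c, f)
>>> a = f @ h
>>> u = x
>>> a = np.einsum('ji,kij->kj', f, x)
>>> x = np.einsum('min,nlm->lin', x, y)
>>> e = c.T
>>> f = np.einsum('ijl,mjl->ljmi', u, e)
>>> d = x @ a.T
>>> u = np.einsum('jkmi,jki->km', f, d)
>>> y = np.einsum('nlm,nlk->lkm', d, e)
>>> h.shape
(3, 7)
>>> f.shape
(37, 3, 37, 3)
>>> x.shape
(37, 3, 37)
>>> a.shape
(3, 37)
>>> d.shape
(37, 3, 3)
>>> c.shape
(37, 3, 37)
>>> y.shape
(3, 37, 3)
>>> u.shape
(3, 37)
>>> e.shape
(37, 3, 37)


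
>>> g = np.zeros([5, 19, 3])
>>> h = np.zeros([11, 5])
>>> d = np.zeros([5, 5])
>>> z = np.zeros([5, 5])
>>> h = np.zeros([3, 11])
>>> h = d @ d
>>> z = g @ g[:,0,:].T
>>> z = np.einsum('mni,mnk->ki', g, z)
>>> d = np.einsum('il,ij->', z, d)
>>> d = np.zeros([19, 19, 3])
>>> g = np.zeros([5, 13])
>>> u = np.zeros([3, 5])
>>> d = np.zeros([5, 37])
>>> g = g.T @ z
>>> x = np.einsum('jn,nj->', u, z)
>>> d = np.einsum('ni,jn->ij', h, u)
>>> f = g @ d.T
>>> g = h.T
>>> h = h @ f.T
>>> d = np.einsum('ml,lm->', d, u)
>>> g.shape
(5, 5)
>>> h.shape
(5, 13)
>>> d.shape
()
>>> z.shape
(5, 3)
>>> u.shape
(3, 5)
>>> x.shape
()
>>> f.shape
(13, 5)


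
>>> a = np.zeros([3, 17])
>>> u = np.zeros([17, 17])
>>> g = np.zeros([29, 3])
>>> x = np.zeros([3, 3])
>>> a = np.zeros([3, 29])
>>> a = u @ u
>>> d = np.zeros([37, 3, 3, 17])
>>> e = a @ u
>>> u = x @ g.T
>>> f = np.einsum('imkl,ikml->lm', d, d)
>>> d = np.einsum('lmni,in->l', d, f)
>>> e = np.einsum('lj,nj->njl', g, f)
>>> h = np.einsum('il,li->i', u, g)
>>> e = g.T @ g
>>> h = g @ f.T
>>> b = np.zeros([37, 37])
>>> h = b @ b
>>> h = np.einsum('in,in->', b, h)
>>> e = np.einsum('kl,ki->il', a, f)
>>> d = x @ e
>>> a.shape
(17, 17)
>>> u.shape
(3, 29)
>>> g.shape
(29, 3)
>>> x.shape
(3, 3)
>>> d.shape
(3, 17)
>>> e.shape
(3, 17)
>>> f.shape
(17, 3)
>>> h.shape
()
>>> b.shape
(37, 37)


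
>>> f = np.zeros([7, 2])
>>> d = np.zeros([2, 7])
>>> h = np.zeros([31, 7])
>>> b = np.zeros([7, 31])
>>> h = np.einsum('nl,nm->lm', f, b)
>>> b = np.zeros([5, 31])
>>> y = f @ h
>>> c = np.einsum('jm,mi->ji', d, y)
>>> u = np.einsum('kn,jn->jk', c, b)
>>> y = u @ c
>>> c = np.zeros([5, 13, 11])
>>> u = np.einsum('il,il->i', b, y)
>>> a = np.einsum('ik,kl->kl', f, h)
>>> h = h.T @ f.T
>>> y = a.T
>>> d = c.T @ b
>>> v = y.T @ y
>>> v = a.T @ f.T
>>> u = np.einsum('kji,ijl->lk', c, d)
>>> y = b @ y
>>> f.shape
(7, 2)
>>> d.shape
(11, 13, 31)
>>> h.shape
(31, 7)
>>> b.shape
(5, 31)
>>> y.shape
(5, 2)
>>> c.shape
(5, 13, 11)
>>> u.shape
(31, 5)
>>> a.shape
(2, 31)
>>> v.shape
(31, 7)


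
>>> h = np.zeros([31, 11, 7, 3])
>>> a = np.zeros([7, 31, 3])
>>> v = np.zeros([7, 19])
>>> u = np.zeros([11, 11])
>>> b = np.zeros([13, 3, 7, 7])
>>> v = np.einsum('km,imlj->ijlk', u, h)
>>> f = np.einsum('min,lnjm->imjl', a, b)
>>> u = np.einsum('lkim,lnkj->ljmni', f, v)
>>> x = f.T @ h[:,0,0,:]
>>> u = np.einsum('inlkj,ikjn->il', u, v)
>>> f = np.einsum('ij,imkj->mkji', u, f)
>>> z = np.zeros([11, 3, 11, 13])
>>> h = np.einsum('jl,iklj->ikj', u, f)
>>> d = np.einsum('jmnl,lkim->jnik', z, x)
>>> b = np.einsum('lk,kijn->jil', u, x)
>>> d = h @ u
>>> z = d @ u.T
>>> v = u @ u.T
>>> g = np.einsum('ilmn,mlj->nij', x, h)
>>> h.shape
(7, 7, 31)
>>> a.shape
(7, 31, 3)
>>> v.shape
(31, 31)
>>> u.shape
(31, 13)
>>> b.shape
(7, 7, 31)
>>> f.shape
(7, 7, 13, 31)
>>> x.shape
(13, 7, 7, 3)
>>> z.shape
(7, 7, 31)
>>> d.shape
(7, 7, 13)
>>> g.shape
(3, 13, 31)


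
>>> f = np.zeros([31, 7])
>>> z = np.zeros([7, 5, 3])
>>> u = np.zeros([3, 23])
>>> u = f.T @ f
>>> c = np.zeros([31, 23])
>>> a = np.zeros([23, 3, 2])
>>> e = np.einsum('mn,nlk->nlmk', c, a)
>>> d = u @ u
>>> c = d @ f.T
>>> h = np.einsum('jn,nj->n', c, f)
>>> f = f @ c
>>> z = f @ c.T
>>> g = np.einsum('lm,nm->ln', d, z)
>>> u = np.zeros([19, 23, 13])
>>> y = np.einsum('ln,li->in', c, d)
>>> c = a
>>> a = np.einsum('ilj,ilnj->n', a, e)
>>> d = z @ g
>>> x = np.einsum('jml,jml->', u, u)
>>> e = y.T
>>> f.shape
(31, 31)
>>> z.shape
(31, 7)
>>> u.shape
(19, 23, 13)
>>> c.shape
(23, 3, 2)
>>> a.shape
(31,)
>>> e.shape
(31, 7)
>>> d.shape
(31, 31)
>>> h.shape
(31,)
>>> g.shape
(7, 31)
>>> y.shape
(7, 31)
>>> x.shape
()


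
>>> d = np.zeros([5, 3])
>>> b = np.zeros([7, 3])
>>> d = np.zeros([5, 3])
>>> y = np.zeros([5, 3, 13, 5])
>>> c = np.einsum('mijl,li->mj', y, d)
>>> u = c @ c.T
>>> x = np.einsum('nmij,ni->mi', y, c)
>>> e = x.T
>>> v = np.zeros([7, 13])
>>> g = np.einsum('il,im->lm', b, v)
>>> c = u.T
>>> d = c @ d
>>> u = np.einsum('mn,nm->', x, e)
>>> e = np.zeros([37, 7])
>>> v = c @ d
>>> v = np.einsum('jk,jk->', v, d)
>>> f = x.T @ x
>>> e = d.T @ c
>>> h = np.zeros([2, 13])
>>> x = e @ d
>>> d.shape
(5, 3)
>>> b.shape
(7, 3)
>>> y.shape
(5, 3, 13, 5)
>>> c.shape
(5, 5)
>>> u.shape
()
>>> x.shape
(3, 3)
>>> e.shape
(3, 5)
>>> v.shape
()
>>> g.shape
(3, 13)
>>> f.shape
(13, 13)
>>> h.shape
(2, 13)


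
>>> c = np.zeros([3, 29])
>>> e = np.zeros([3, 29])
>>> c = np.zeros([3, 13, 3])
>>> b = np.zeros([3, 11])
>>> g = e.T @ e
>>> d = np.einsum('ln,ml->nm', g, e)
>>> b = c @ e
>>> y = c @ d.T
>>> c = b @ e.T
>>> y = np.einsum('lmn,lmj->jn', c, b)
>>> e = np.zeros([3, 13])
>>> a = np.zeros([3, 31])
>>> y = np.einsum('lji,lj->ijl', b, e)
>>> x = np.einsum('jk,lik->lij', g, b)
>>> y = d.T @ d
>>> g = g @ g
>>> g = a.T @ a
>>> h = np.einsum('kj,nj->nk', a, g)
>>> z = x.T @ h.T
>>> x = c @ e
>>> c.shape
(3, 13, 3)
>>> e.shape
(3, 13)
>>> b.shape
(3, 13, 29)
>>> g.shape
(31, 31)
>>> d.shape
(29, 3)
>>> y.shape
(3, 3)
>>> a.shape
(3, 31)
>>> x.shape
(3, 13, 13)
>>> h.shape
(31, 3)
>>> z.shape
(29, 13, 31)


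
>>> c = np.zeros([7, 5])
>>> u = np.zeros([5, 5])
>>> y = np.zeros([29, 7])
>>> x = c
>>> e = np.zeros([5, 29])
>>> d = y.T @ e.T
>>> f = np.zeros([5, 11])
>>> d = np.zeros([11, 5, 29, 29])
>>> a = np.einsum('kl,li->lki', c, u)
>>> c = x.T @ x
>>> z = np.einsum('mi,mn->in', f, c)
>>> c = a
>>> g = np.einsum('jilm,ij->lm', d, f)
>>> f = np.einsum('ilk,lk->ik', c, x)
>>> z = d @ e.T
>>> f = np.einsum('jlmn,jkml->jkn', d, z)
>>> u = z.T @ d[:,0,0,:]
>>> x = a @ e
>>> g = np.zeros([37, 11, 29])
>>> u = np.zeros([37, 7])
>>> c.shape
(5, 7, 5)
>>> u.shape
(37, 7)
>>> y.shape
(29, 7)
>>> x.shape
(5, 7, 29)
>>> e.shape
(5, 29)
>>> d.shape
(11, 5, 29, 29)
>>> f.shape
(11, 5, 29)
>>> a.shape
(5, 7, 5)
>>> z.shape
(11, 5, 29, 5)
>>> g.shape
(37, 11, 29)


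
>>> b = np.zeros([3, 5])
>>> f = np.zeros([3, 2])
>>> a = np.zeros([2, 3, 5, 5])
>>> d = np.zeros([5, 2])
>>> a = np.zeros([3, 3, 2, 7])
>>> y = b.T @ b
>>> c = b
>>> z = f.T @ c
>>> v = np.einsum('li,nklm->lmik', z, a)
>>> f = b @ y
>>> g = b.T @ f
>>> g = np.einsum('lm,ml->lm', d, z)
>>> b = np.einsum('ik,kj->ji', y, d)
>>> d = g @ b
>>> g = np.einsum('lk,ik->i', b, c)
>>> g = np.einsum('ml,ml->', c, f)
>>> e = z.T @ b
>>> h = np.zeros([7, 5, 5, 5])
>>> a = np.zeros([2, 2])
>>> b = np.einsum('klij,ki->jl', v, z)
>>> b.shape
(3, 7)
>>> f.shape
(3, 5)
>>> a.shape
(2, 2)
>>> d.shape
(5, 5)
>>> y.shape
(5, 5)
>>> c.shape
(3, 5)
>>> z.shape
(2, 5)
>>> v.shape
(2, 7, 5, 3)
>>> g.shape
()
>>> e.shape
(5, 5)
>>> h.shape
(7, 5, 5, 5)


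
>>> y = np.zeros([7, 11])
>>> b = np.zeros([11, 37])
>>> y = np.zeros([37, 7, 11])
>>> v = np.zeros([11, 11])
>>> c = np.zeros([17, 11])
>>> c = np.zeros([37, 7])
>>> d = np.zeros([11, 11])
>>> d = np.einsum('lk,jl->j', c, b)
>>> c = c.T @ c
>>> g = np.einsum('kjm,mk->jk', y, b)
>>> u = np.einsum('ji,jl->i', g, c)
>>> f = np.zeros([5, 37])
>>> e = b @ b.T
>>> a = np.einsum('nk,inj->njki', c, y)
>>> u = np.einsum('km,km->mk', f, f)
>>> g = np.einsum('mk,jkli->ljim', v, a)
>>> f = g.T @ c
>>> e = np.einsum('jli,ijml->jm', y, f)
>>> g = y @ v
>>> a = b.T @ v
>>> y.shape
(37, 7, 11)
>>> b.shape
(11, 37)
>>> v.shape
(11, 11)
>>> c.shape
(7, 7)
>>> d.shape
(11,)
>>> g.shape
(37, 7, 11)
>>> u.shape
(37, 5)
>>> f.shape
(11, 37, 7, 7)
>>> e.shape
(37, 7)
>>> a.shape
(37, 11)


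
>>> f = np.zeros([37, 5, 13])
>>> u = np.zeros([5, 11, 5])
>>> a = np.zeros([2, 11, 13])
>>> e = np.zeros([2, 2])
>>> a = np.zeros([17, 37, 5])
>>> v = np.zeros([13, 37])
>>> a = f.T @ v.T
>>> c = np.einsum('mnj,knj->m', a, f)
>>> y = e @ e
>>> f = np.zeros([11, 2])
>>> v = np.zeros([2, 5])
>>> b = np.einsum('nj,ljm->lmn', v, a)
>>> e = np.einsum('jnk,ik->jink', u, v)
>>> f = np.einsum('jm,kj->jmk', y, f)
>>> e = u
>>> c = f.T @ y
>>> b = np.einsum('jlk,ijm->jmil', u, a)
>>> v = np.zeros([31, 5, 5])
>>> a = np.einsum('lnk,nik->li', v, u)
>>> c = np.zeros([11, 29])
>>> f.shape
(2, 2, 11)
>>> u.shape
(5, 11, 5)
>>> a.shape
(31, 11)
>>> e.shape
(5, 11, 5)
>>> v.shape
(31, 5, 5)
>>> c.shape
(11, 29)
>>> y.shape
(2, 2)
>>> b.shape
(5, 13, 13, 11)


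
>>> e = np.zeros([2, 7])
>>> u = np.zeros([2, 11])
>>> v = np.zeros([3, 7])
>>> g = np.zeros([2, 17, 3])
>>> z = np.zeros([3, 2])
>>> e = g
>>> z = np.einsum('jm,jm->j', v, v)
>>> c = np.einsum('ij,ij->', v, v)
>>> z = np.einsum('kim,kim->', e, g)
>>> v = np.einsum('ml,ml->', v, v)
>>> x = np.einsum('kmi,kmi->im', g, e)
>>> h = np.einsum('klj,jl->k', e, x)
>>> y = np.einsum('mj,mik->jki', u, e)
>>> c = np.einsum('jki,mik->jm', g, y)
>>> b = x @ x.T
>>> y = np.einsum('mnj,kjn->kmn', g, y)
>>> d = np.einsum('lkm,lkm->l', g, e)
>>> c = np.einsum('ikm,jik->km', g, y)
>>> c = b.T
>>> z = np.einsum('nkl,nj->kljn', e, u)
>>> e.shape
(2, 17, 3)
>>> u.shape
(2, 11)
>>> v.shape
()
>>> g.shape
(2, 17, 3)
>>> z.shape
(17, 3, 11, 2)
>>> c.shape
(3, 3)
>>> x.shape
(3, 17)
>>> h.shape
(2,)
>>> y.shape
(11, 2, 17)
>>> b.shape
(3, 3)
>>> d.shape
(2,)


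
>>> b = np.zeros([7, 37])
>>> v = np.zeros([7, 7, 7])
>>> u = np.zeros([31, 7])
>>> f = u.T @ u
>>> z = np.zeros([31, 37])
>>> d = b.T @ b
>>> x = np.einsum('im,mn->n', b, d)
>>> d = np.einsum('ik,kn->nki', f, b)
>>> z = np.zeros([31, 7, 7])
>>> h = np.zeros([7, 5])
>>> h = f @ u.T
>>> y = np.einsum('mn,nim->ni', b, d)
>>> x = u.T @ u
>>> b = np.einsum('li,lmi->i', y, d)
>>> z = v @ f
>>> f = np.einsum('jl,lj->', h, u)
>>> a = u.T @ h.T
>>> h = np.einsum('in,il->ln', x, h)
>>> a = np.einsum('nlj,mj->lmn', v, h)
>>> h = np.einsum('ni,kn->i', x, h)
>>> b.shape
(7,)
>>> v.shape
(7, 7, 7)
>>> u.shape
(31, 7)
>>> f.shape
()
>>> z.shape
(7, 7, 7)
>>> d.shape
(37, 7, 7)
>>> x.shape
(7, 7)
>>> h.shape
(7,)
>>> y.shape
(37, 7)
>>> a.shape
(7, 31, 7)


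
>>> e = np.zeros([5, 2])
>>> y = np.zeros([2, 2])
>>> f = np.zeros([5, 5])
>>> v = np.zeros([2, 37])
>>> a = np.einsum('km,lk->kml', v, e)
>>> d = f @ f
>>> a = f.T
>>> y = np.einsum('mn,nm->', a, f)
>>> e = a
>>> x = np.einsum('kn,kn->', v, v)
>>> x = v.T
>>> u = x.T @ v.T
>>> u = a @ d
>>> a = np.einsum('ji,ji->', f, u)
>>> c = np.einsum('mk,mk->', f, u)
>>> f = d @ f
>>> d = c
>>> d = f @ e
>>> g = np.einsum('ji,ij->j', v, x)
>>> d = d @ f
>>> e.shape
(5, 5)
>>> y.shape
()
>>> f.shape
(5, 5)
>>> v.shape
(2, 37)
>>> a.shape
()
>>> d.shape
(5, 5)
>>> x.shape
(37, 2)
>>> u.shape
(5, 5)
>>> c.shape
()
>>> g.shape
(2,)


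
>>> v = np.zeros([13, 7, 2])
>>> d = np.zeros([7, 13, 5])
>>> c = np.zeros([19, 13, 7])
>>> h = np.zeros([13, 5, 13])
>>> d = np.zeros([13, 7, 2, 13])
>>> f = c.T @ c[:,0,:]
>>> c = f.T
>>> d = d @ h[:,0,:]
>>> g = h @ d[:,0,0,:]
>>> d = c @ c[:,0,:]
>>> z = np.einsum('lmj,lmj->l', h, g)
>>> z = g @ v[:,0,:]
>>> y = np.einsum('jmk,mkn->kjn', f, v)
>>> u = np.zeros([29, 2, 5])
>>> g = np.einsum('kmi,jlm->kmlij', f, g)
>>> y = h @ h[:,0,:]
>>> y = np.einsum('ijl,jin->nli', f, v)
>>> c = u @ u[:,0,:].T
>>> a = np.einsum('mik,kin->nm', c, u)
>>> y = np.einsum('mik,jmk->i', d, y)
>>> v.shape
(13, 7, 2)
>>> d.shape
(7, 13, 7)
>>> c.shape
(29, 2, 29)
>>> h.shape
(13, 5, 13)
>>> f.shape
(7, 13, 7)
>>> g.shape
(7, 13, 5, 7, 13)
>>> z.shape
(13, 5, 2)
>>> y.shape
(13,)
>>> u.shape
(29, 2, 5)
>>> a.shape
(5, 29)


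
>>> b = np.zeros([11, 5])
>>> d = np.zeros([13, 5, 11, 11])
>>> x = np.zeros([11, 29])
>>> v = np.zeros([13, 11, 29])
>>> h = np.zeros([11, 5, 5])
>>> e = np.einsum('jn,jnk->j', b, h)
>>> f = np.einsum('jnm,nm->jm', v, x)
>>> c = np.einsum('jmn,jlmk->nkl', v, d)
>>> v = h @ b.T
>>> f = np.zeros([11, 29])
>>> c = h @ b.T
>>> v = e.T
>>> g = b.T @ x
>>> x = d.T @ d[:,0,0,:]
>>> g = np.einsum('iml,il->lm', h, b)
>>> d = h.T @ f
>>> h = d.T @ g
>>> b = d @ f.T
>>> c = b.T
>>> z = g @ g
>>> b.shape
(5, 5, 11)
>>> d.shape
(5, 5, 29)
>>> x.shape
(11, 11, 5, 11)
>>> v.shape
(11,)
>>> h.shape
(29, 5, 5)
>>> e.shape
(11,)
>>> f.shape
(11, 29)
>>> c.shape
(11, 5, 5)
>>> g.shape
(5, 5)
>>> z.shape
(5, 5)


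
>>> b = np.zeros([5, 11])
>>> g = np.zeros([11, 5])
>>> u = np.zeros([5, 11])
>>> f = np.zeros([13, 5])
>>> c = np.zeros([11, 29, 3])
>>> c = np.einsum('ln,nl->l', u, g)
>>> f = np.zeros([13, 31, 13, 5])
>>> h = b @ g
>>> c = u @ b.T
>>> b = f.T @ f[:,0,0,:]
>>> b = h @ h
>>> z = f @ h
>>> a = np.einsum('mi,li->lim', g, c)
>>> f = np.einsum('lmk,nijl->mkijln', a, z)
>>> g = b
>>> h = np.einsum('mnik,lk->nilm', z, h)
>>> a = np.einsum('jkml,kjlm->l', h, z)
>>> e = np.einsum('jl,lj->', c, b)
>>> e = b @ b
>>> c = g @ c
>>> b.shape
(5, 5)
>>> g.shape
(5, 5)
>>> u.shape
(5, 11)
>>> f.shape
(5, 11, 31, 13, 5, 13)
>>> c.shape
(5, 5)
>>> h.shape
(31, 13, 5, 13)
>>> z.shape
(13, 31, 13, 5)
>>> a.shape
(13,)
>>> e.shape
(5, 5)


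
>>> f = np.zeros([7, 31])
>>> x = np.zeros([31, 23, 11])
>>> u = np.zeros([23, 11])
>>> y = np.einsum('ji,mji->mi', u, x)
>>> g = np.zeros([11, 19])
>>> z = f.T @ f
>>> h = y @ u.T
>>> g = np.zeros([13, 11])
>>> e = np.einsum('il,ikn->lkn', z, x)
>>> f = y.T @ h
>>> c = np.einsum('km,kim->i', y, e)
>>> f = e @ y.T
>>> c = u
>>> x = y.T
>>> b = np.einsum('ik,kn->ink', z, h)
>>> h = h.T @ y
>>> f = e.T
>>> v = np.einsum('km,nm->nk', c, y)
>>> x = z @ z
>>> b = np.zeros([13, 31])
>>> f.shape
(11, 23, 31)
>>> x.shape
(31, 31)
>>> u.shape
(23, 11)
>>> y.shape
(31, 11)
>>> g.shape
(13, 11)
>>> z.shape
(31, 31)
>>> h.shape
(23, 11)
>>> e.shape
(31, 23, 11)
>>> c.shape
(23, 11)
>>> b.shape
(13, 31)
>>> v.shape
(31, 23)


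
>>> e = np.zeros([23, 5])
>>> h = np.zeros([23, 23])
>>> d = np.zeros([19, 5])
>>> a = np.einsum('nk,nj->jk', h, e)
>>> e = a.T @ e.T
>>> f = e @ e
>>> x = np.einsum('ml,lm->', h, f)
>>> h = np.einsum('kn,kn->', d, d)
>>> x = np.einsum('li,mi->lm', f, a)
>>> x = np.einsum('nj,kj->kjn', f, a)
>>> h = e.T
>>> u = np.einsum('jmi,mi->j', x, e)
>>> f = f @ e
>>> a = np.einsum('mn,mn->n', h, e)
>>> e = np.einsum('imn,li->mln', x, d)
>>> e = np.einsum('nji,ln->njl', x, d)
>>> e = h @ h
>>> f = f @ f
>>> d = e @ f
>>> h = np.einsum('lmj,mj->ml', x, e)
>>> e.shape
(23, 23)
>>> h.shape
(23, 5)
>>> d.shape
(23, 23)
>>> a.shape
(23,)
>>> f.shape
(23, 23)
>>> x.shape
(5, 23, 23)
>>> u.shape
(5,)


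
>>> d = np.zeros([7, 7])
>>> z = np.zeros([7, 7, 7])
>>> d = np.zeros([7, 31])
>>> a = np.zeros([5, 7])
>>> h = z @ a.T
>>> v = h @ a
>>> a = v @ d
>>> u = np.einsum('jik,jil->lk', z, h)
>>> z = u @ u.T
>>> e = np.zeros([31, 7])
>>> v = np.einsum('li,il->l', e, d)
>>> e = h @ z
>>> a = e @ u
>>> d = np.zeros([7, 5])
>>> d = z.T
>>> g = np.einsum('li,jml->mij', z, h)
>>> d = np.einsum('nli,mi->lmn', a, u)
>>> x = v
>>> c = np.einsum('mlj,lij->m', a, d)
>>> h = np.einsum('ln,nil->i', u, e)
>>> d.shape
(7, 5, 7)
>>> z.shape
(5, 5)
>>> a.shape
(7, 7, 7)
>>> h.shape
(7,)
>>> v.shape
(31,)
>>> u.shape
(5, 7)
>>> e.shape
(7, 7, 5)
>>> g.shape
(7, 5, 7)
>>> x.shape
(31,)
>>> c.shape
(7,)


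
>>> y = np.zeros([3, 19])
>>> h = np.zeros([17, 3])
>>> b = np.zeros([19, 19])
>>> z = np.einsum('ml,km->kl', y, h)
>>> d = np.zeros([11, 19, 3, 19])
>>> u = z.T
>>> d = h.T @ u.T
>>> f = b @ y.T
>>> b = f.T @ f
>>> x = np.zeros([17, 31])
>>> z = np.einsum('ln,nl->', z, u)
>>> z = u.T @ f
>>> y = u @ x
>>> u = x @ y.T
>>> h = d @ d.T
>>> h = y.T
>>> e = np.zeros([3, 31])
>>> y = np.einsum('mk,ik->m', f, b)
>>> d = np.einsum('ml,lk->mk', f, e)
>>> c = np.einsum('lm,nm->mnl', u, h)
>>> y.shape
(19,)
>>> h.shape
(31, 19)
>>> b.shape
(3, 3)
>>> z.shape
(17, 3)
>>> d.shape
(19, 31)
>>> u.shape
(17, 19)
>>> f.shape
(19, 3)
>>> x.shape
(17, 31)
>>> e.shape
(3, 31)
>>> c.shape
(19, 31, 17)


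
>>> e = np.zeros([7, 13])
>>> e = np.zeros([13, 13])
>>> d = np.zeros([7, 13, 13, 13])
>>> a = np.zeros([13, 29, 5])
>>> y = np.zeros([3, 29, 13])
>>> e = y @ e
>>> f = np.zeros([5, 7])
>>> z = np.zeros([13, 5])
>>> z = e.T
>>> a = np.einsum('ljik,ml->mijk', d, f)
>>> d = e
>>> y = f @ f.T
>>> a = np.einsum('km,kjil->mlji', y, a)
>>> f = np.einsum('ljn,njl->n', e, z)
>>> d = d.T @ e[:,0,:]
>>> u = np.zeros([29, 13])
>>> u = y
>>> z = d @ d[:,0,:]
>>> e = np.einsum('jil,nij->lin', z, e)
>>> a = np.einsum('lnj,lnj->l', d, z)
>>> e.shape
(13, 29, 3)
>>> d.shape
(13, 29, 13)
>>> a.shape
(13,)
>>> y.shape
(5, 5)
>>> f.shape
(13,)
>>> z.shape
(13, 29, 13)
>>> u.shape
(5, 5)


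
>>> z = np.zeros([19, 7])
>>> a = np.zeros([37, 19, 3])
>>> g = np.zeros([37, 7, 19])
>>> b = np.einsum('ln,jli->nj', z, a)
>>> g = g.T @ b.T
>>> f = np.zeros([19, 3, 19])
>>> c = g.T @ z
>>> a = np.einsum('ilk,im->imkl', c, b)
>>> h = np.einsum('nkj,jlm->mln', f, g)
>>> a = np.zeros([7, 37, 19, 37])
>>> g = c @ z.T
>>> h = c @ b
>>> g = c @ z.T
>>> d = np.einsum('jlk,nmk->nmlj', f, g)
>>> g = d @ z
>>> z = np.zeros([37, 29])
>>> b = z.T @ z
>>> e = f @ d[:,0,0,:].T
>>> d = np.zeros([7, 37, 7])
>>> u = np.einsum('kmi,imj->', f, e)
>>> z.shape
(37, 29)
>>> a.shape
(7, 37, 19, 37)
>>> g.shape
(7, 7, 3, 7)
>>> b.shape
(29, 29)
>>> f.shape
(19, 3, 19)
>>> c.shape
(7, 7, 7)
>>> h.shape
(7, 7, 37)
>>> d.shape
(7, 37, 7)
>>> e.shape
(19, 3, 7)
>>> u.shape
()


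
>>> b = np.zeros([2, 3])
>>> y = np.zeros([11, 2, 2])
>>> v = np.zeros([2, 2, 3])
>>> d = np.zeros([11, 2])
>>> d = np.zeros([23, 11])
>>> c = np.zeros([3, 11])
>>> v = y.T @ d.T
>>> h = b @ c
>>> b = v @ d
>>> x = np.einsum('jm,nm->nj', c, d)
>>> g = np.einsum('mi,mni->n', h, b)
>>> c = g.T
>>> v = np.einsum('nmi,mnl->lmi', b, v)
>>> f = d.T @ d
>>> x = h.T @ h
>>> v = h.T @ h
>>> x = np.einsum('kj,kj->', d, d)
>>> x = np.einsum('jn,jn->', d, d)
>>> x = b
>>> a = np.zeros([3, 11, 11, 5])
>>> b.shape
(2, 2, 11)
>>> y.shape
(11, 2, 2)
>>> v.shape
(11, 11)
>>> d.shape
(23, 11)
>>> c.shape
(2,)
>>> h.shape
(2, 11)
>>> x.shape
(2, 2, 11)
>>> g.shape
(2,)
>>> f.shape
(11, 11)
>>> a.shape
(3, 11, 11, 5)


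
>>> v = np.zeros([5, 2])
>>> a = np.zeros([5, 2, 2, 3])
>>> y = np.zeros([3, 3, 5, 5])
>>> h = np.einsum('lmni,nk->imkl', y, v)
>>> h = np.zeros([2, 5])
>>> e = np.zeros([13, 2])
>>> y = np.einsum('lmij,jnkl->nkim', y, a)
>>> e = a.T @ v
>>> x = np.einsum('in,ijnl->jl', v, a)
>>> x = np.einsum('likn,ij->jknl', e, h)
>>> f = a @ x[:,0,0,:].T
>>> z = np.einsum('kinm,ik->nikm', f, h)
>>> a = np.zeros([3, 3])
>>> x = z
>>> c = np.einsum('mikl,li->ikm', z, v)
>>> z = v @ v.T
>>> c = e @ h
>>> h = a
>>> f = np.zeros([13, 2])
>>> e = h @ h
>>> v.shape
(5, 2)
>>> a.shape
(3, 3)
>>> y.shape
(2, 2, 5, 3)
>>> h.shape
(3, 3)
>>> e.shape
(3, 3)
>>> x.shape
(2, 2, 5, 5)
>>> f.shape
(13, 2)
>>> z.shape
(5, 5)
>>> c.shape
(3, 2, 2, 5)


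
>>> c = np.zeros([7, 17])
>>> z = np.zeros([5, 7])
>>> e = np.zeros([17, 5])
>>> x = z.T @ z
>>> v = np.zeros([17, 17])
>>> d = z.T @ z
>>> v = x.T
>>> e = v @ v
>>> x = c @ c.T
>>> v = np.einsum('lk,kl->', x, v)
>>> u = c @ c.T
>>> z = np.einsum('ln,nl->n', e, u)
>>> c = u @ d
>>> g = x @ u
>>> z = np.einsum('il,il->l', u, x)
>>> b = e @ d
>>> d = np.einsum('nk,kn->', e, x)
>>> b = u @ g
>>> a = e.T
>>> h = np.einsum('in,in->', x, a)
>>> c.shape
(7, 7)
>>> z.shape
(7,)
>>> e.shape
(7, 7)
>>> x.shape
(7, 7)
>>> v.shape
()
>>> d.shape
()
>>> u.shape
(7, 7)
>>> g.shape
(7, 7)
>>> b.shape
(7, 7)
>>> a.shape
(7, 7)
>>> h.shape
()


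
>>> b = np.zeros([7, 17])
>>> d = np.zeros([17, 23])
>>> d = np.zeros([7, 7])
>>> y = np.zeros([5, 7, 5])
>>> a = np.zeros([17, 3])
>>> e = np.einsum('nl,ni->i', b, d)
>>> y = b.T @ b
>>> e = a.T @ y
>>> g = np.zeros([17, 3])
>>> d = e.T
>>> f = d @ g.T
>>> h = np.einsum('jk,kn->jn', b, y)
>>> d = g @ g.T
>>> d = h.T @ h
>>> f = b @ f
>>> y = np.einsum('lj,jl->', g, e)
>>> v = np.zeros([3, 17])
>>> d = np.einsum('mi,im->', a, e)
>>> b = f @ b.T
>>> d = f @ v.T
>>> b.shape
(7, 7)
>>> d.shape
(7, 3)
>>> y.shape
()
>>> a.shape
(17, 3)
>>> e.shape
(3, 17)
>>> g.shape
(17, 3)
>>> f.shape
(7, 17)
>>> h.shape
(7, 17)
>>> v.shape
(3, 17)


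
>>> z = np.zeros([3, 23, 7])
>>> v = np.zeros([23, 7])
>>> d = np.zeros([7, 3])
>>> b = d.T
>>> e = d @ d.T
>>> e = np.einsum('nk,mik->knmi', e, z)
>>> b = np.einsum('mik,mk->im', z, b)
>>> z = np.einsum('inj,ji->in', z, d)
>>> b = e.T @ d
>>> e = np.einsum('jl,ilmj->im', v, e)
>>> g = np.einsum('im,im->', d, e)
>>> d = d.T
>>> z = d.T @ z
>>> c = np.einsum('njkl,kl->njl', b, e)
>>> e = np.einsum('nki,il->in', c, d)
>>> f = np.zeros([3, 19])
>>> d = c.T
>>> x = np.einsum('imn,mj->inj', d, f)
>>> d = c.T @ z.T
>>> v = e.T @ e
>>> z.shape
(7, 23)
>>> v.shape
(23, 23)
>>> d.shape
(3, 3, 7)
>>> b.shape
(23, 3, 7, 3)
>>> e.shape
(3, 23)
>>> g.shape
()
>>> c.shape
(23, 3, 3)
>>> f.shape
(3, 19)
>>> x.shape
(3, 23, 19)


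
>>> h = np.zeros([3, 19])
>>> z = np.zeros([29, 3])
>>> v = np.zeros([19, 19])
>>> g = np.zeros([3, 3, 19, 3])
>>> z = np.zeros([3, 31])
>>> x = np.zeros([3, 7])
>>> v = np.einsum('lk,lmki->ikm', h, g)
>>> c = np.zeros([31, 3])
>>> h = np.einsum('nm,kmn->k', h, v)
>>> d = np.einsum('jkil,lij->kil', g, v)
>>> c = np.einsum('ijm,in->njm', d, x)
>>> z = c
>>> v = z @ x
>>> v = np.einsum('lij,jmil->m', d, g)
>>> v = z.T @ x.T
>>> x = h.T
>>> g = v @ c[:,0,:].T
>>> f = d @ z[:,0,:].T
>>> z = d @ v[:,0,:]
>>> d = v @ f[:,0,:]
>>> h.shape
(3,)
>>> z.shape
(3, 19, 3)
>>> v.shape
(3, 19, 3)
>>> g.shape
(3, 19, 7)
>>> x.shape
(3,)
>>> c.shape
(7, 19, 3)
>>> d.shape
(3, 19, 7)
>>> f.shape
(3, 19, 7)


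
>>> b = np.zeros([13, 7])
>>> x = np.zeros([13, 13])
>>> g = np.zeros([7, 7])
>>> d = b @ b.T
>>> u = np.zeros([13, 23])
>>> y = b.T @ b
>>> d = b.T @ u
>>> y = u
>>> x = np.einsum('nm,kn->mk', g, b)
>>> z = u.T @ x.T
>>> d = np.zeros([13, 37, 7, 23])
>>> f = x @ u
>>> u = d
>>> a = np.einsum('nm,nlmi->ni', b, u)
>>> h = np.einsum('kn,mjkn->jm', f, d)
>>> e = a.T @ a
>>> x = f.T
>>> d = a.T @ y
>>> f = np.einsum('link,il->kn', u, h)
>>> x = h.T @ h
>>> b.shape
(13, 7)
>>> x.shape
(13, 13)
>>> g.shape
(7, 7)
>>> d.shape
(23, 23)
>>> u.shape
(13, 37, 7, 23)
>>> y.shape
(13, 23)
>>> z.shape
(23, 7)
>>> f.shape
(23, 7)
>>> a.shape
(13, 23)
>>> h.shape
(37, 13)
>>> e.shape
(23, 23)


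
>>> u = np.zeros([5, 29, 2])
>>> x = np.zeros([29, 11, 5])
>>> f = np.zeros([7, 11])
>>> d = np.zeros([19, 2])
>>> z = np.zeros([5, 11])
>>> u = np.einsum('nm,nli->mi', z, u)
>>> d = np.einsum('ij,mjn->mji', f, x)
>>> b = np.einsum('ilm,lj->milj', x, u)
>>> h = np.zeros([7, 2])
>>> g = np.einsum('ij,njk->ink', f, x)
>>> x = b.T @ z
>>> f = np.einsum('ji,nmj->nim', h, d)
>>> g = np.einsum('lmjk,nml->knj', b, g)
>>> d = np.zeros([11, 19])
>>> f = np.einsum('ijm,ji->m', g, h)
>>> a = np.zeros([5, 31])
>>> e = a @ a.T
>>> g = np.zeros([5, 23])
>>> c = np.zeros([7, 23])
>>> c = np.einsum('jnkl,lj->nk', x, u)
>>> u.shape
(11, 2)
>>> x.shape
(2, 11, 29, 11)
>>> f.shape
(11,)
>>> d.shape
(11, 19)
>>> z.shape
(5, 11)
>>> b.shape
(5, 29, 11, 2)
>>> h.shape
(7, 2)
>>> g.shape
(5, 23)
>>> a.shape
(5, 31)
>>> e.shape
(5, 5)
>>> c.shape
(11, 29)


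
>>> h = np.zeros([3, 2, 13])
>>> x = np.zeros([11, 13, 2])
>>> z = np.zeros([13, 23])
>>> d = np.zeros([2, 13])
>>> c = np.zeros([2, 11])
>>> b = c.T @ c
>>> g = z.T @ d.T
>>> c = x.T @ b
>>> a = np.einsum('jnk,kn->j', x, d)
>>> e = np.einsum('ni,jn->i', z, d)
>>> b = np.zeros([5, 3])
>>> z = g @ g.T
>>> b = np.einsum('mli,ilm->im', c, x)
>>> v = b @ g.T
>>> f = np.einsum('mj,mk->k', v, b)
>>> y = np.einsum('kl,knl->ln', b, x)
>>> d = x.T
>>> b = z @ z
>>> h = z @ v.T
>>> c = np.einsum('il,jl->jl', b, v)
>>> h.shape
(23, 11)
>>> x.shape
(11, 13, 2)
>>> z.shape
(23, 23)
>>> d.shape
(2, 13, 11)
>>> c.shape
(11, 23)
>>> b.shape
(23, 23)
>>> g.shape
(23, 2)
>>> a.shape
(11,)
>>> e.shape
(23,)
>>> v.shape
(11, 23)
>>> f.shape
(2,)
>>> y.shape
(2, 13)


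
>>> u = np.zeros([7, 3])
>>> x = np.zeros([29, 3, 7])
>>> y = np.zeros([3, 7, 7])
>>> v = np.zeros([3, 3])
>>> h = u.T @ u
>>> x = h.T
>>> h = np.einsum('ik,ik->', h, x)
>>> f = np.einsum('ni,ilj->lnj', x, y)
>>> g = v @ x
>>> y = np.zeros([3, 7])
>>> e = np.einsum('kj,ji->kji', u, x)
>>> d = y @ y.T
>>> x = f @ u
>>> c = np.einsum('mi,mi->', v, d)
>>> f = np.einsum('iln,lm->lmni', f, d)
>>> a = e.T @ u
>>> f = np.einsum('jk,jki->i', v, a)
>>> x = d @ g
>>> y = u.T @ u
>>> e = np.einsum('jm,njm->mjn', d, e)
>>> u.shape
(7, 3)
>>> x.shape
(3, 3)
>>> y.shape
(3, 3)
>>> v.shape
(3, 3)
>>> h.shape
()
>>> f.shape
(3,)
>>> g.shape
(3, 3)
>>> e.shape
(3, 3, 7)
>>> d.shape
(3, 3)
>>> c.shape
()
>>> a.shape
(3, 3, 3)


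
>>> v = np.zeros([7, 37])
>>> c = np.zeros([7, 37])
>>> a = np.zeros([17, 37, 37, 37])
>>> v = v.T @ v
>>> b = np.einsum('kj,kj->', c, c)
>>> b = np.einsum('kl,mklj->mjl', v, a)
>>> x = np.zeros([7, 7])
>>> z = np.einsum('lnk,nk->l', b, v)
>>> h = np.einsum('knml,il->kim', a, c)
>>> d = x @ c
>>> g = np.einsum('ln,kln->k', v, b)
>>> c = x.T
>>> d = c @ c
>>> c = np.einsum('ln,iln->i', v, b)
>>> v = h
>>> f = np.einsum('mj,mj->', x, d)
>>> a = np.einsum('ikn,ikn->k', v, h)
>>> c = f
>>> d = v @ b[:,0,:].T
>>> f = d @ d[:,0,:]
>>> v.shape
(17, 7, 37)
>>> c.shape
()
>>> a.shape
(7,)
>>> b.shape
(17, 37, 37)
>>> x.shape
(7, 7)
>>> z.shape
(17,)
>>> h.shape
(17, 7, 37)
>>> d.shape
(17, 7, 17)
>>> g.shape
(17,)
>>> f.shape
(17, 7, 17)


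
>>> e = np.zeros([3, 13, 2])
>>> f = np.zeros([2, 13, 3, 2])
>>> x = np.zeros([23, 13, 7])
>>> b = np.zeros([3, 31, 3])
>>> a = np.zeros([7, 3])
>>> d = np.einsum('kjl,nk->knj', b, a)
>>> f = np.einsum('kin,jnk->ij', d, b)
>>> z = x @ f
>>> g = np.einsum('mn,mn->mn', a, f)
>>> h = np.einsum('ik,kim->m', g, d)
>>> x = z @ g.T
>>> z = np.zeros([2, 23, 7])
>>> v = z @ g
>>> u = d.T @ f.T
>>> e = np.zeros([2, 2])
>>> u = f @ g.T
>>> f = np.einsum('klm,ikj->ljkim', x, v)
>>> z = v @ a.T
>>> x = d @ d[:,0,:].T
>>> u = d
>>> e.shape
(2, 2)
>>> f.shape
(13, 3, 23, 2, 7)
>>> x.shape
(3, 7, 3)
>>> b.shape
(3, 31, 3)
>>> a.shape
(7, 3)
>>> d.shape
(3, 7, 31)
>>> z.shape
(2, 23, 7)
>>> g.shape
(7, 3)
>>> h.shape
(31,)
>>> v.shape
(2, 23, 3)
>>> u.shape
(3, 7, 31)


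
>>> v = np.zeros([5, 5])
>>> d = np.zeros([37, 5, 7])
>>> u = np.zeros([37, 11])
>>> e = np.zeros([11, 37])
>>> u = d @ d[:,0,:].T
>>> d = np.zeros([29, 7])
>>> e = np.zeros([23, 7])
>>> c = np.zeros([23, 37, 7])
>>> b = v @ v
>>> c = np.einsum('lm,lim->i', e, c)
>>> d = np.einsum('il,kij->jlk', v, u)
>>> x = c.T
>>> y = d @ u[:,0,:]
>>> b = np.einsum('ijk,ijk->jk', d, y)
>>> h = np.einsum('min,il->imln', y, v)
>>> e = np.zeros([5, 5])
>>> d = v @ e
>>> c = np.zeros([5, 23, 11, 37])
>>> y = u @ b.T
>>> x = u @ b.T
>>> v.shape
(5, 5)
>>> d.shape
(5, 5)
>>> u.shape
(37, 5, 37)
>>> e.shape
(5, 5)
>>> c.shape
(5, 23, 11, 37)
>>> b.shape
(5, 37)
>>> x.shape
(37, 5, 5)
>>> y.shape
(37, 5, 5)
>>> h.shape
(5, 37, 5, 37)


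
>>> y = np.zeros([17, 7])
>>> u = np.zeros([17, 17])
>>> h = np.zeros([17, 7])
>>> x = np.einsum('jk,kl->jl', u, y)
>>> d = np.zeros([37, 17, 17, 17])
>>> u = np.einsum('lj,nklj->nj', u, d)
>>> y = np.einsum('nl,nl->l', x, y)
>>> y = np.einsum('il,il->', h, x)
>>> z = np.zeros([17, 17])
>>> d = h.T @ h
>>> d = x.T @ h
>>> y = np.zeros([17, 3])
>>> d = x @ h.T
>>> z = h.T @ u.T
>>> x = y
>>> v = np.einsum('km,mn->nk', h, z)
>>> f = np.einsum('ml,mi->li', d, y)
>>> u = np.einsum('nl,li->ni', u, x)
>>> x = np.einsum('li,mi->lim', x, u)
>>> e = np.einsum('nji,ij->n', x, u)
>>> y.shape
(17, 3)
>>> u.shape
(37, 3)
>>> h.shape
(17, 7)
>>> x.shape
(17, 3, 37)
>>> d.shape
(17, 17)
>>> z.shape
(7, 37)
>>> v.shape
(37, 17)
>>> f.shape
(17, 3)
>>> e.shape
(17,)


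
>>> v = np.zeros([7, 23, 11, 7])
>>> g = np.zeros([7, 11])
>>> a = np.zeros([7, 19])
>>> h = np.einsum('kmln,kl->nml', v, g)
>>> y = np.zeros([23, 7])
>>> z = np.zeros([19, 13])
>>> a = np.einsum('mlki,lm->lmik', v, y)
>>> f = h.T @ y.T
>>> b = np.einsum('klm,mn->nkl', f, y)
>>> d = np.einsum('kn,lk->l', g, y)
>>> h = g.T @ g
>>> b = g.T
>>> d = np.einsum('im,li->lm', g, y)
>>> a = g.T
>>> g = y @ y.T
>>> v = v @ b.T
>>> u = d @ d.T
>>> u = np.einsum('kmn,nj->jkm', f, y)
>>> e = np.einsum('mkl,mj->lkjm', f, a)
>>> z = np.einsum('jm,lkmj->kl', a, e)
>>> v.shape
(7, 23, 11, 11)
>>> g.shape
(23, 23)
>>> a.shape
(11, 7)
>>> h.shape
(11, 11)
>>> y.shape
(23, 7)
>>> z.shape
(23, 23)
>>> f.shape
(11, 23, 23)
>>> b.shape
(11, 7)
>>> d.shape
(23, 11)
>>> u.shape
(7, 11, 23)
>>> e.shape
(23, 23, 7, 11)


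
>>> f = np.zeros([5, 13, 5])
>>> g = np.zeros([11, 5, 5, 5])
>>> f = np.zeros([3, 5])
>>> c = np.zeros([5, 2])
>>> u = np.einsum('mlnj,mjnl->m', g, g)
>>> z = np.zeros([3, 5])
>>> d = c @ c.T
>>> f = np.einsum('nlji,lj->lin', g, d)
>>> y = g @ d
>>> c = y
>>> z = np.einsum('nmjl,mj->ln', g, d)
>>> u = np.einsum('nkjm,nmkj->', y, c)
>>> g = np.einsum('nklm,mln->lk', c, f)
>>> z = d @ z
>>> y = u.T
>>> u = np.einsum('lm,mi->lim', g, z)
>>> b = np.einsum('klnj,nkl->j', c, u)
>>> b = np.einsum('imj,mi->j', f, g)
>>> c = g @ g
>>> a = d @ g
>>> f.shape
(5, 5, 11)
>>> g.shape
(5, 5)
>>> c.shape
(5, 5)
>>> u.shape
(5, 11, 5)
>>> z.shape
(5, 11)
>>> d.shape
(5, 5)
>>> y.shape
()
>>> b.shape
(11,)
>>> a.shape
(5, 5)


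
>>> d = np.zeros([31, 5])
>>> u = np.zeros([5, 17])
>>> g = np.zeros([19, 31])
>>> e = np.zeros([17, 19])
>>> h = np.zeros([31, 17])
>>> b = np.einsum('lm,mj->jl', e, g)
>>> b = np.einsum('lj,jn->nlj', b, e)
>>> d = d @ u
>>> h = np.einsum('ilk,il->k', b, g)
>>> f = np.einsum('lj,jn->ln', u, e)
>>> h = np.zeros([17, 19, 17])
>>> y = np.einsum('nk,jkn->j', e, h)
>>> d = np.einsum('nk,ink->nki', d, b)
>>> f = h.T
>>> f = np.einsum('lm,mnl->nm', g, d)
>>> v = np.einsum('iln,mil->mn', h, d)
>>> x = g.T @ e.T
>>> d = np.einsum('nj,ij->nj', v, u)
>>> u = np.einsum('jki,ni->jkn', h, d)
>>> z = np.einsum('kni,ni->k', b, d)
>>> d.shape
(31, 17)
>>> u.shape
(17, 19, 31)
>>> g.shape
(19, 31)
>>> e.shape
(17, 19)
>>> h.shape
(17, 19, 17)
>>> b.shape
(19, 31, 17)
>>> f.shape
(17, 31)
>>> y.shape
(17,)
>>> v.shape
(31, 17)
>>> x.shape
(31, 17)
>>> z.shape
(19,)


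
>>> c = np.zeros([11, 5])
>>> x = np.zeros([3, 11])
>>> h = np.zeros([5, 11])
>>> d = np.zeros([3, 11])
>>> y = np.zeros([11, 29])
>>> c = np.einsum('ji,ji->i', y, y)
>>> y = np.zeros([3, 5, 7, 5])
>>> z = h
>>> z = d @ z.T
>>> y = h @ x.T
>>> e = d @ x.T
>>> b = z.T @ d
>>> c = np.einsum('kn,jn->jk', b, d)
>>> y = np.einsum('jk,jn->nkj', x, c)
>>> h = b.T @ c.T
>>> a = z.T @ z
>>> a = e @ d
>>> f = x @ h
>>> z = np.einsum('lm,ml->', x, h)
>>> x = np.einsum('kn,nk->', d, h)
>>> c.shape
(3, 5)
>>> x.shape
()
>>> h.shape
(11, 3)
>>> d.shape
(3, 11)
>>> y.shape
(5, 11, 3)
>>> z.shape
()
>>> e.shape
(3, 3)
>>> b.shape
(5, 11)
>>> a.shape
(3, 11)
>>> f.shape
(3, 3)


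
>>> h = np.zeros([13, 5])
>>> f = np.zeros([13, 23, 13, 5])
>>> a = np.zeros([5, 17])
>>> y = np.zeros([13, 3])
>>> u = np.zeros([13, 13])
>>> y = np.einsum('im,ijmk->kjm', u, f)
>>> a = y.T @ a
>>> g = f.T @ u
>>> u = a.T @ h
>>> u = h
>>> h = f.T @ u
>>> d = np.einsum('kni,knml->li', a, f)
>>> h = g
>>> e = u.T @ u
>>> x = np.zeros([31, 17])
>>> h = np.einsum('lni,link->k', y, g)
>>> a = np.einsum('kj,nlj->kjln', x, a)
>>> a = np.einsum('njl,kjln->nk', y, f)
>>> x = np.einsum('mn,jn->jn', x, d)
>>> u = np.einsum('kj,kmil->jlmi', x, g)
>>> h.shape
(13,)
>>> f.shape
(13, 23, 13, 5)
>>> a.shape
(5, 13)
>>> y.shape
(5, 23, 13)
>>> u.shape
(17, 13, 13, 23)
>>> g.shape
(5, 13, 23, 13)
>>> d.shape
(5, 17)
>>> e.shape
(5, 5)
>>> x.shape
(5, 17)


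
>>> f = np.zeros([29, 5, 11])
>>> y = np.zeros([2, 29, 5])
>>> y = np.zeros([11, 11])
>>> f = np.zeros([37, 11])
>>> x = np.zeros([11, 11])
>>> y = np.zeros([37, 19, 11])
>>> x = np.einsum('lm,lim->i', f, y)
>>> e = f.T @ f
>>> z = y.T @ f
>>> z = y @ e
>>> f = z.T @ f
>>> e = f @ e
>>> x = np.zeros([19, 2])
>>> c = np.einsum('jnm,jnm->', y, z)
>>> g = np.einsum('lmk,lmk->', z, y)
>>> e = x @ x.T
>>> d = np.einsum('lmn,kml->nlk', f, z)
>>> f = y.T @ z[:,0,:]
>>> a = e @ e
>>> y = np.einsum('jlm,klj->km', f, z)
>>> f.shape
(11, 19, 11)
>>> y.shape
(37, 11)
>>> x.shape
(19, 2)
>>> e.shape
(19, 19)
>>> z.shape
(37, 19, 11)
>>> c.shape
()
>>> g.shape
()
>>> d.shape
(11, 11, 37)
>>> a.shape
(19, 19)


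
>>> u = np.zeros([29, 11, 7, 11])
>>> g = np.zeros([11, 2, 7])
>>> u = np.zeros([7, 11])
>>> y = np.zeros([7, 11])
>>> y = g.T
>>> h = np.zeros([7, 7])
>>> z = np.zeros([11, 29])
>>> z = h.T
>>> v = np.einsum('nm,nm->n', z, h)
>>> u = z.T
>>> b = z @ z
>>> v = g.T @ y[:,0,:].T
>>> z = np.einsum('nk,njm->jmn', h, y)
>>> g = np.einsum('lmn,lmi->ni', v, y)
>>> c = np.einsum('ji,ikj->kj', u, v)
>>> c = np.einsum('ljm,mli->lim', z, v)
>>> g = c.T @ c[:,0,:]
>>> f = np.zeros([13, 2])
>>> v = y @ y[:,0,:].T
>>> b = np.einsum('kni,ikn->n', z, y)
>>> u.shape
(7, 7)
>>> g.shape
(7, 7, 7)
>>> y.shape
(7, 2, 11)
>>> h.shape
(7, 7)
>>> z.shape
(2, 11, 7)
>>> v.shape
(7, 2, 7)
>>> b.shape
(11,)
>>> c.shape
(2, 7, 7)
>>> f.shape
(13, 2)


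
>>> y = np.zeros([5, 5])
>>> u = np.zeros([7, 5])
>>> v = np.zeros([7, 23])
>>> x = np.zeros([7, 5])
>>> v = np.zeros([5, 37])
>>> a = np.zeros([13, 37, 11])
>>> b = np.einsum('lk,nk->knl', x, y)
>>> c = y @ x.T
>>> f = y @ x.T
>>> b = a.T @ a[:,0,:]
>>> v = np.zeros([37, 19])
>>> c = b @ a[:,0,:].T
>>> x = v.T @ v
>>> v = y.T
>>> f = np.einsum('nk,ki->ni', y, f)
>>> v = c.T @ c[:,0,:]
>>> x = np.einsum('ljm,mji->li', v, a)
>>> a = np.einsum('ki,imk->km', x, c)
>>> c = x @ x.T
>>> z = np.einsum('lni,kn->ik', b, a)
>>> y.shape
(5, 5)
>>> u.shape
(7, 5)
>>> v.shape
(13, 37, 13)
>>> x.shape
(13, 11)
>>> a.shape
(13, 37)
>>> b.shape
(11, 37, 11)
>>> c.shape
(13, 13)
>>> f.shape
(5, 7)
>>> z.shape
(11, 13)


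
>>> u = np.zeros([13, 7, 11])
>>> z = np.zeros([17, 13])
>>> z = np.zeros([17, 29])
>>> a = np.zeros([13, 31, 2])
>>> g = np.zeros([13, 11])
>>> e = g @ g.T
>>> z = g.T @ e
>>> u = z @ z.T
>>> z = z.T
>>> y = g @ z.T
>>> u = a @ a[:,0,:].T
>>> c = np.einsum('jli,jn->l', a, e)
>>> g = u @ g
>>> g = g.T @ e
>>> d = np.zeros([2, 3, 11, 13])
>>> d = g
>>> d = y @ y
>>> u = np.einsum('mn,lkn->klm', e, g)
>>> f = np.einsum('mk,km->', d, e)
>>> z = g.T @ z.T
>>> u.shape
(31, 11, 13)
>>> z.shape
(13, 31, 13)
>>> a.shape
(13, 31, 2)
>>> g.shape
(11, 31, 13)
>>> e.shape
(13, 13)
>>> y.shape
(13, 13)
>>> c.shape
(31,)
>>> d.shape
(13, 13)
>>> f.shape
()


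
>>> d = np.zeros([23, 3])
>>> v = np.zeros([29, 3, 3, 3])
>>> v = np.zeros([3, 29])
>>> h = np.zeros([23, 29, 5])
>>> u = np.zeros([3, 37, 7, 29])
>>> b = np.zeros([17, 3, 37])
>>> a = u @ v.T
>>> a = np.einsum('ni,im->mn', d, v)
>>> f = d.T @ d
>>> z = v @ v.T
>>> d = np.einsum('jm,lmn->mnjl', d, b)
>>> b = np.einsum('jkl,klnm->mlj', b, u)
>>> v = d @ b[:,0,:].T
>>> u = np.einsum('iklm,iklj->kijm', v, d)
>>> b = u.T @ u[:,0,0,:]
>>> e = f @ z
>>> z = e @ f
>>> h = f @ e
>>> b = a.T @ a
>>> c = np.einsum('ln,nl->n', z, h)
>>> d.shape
(3, 37, 23, 17)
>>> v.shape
(3, 37, 23, 29)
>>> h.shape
(3, 3)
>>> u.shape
(37, 3, 17, 29)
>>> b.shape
(23, 23)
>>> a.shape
(29, 23)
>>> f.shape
(3, 3)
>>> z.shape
(3, 3)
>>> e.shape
(3, 3)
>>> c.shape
(3,)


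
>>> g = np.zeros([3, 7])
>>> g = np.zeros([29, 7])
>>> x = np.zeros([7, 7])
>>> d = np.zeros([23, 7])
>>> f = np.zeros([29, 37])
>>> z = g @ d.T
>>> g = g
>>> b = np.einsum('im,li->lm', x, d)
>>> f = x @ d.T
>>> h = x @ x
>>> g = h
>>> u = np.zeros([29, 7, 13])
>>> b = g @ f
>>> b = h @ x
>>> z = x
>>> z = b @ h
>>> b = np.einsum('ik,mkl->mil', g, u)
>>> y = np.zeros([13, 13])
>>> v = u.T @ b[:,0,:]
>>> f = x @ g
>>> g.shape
(7, 7)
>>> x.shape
(7, 7)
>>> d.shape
(23, 7)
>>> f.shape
(7, 7)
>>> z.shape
(7, 7)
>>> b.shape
(29, 7, 13)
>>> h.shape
(7, 7)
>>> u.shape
(29, 7, 13)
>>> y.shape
(13, 13)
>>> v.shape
(13, 7, 13)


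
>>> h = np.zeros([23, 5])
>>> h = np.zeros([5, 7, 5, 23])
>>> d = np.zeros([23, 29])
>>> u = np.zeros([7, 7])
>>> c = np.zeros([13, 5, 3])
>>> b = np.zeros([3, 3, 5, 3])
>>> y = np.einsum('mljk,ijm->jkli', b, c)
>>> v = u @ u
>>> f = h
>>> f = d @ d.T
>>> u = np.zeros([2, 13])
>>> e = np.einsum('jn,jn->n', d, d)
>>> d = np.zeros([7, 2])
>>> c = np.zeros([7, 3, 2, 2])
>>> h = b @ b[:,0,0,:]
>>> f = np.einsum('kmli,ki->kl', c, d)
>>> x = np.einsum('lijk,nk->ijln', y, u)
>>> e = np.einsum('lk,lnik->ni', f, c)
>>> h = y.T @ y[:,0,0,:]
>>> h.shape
(13, 3, 3, 13)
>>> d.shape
(7, 2)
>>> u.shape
(2, 13)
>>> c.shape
(7, 3, 2, 2)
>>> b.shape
(3, 3, 5, 3)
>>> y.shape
(5, 3, 3, 13)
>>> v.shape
(7, 7)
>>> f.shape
(7, 2)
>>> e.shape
(3, 2)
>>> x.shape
(3, 3, 5, 2)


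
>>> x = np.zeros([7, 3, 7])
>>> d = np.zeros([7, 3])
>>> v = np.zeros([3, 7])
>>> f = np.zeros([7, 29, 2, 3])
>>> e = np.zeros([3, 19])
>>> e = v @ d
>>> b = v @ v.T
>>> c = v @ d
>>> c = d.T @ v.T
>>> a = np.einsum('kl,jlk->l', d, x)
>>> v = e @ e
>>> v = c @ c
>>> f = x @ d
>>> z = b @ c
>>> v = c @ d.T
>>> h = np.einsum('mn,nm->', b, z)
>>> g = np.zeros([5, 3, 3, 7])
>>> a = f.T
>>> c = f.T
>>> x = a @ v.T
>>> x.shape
(3, 3, 3)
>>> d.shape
(7, 3)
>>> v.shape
(3, 7)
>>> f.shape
(7, 3, 3)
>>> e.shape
(3, 3)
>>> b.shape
(3, 3)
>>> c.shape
(3, 3, 7)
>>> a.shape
(3, 3, 7)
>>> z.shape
(3, 3)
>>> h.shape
()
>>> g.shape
(5, 3, 3, 7)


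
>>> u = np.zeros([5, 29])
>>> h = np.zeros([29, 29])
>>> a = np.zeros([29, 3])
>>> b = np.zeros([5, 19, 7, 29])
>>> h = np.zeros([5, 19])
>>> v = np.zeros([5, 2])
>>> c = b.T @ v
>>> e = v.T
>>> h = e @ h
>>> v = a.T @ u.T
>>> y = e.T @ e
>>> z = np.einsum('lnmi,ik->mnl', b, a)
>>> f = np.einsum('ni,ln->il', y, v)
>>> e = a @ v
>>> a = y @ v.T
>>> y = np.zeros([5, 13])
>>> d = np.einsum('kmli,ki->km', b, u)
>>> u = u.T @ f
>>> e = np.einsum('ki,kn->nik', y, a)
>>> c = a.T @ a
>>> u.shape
(29, 3)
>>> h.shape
(2, 19)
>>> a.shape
(5, 3)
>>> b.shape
(5, 19, 7, 29)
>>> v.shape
(3, 5)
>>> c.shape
(3, 3)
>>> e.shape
(3, 13, 5)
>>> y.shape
(5, 13)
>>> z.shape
(7, 19, 5)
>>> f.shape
(5, 3)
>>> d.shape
(5, 19)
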